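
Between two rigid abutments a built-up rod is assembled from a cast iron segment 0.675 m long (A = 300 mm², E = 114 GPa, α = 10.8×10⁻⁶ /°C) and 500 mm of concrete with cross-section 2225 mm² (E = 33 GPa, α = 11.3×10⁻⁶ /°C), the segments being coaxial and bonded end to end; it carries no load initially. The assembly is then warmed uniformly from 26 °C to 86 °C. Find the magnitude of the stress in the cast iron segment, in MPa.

σ ≈ 97.5 MPa (compressive)

Free thermal expansion of the whole bar: Σ αᵢΔT Lᵢ = 10.8×10⁻⁶×60×675 + 11.3×10⁻⁶×60×500 = 0.7764 mm.
The walls prevent any net length change, so an axial force P (same in every segment) develops. Compatibility: P · Σ Lᵢ/(AᵢEᵢ) = δ_free.
The series flexibility is Σ Lᵢ/(AᵢEᵢ) = 675/(300×114×10³) + 500/(2225×33×10³) = 2.655×10⁻⁵ mm/N.
Hence P = δ_free / Σ(L/AE) = 0.7764/2.655×10⁻⁵ = 29.25 kN (compressive).
σ_{cast iron} = P / A = 29250 / 300 = 97.49 MPa.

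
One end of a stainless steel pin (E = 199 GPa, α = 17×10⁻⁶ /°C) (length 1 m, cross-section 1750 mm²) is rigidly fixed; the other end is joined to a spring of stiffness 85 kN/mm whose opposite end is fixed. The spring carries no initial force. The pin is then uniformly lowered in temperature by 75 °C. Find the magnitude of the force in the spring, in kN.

P ≈ 87.1 kN

If the spring were absent the pin would shorten by αΔT L = 17×10⁻⁶ × 75 × 1000 = 1.275 mm.
Let P be the tensile force in the spring. The pin extends elastically by PL/(AE) and the spring stretches by P/k; together these equal δ_free.
So P = δ_free / [L/(AE) + 1/k] = 1.275 / [ 1000/(1750×199×10³) + 1/(85×10³) ].
P = 1.275 / 1.464×10⁻⁵ = 87110 N.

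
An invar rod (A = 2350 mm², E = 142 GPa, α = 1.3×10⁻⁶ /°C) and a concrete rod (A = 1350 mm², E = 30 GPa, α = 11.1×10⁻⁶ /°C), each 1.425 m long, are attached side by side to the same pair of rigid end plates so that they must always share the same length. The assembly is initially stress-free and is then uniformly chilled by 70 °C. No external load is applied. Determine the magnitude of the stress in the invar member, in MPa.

Both members must finish at the same length. With the larger α, the concrete tends to over-contract; the plates restrain it, putting the concrete in tension and the invar in compression. With no external load the two internal forces are equal and opposite, magnitude P.
Compatibility of the two members (thermal + elastic change equal): (α₁ − α₂)ΔT = P·[1/(A₁E₁) + 1/(A₂E₂)].
|α₁ − α₂|·ΔT = 9.8×10⁻⁶ × 70 = 0.000686.
1/(A₁E₁) + 1/(A₂E₂) = 1/(2350×142×10³) + 1/(1350×30×10³) = 2.769×10⁻⁸ N⁻¹.
So P = 0.000686 / 2.769×10⁻⁸ = 24.78 kN.
σ_{invar} = P/A₁ = 24780/2350 = 10.54 MPa, compressive.

σ ≈ 10.5 MPa (compressive)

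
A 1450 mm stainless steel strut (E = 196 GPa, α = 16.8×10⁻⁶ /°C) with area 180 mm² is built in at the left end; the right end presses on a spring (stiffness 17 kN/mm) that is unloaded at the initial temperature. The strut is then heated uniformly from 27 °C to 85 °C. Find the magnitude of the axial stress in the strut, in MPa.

σ ≈ 78.6 MPa (compressive)

The unrestrained thermal change is αΔT L = 16.8×10⁻⁶ × 58 × 1450 = 1.413 mm.
With a force P in the spring, the elastic change of the strut is PL/(AE) and that of the spring is P/k; compatibility requires their sum to equal δ_free.
So P = δ_free / [L/(AE) + 1/k] = 1.413 / [ 1450/(180×196×10³) + 1/(17×10³) ].
P = 1.413 / 9.992×10⁻⁵ = 14140 N.
σ = P/A = 14140/180 = 78.55 MPa.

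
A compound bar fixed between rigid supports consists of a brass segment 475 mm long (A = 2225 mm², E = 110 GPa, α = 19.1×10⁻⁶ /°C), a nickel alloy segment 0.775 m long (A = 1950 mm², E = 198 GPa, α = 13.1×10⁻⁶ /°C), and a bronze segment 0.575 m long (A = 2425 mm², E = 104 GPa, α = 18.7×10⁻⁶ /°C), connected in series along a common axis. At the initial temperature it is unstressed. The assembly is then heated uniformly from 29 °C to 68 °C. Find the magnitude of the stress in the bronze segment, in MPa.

σ ≈ 77.4 MPa (compressive)

Free thermal expansion of the whole bar: Σ αᵢΔT Lᵢ = 19.1×10⁻⁶×39×475 + 13.1×10⁻⁶×39×775 + 18.7×10⁻⁶×39×575 = 1.169 mm.
Since the ends are fixed, an axial force P builds up, equal in every segment, with P · Σ Lᵢ/(AᵢEᵢ) = δ_free.
The series flexibility is Σ Lᵢ/(AᵢEᵢ) = 475/(2225×110×10³) + 775/(1950×198×10³) + 575/(2425×104×10³) = 6.228×10⁻⁶ mm/N.
P = 1.169 / 6.228×10⁻⁶ = 187700 N = 187.7 kN, compressive.
σ_{bronze} = P / A = 187700 / 2425 = 77.41 MPa.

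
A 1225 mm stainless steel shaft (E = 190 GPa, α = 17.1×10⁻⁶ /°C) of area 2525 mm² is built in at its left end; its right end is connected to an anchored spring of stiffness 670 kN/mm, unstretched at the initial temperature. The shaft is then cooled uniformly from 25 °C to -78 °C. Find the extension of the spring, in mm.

If the spring were absent the shaft would shorten by αΔT L = 17.1×10⁻⁶ × 103 × 1225 = 2.158 mm.
With a force P in the spring, the elastic change of the shaft is PL/(AE) and that of the spring is P/k; compatibility requires their sum to equal δ_free.
So P = δ_free / [L/(AE) + 1/k] = 2.158 / [ 1225/(2525×190×10³) + 1/(670×10³) ].
P = 2.158 / 4.046×10⁻⁶ = 533300 N.
Spring extension = P/k = 533300/(670×10³) = 0.7959 mm.

δ ≈ 0.796 mm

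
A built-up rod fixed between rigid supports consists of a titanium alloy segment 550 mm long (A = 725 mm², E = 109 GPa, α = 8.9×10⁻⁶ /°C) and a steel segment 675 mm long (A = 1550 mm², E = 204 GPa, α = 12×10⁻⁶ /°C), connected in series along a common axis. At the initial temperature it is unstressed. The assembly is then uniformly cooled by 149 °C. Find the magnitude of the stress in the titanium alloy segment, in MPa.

With the walls removed the bar would change length by δ_free = Σ αᵢΔT Lᵢ = 8.9×10⁻⁶×149×550 + 12×10⁻⁶×149×675 = 1.936 mm.
The rigid supports impose zero overall length change; the single axial force P common to all segments must satisfy P Σ Lᵢ/(AᵢEᵢ) = δ_free.
The series flexibility is Σ Lᵢ/(AᵢEᵢ) = 550/(725×109×10³) + 675/(1550×204×10³) = 9.095×10⁻⁶ mm/N.
P = 1.936 / 9.095×10⁻⁶ = 212900 N = 212.9 kN, tensile.
σ_{titanium alloy} = P / A = 212900 / 725 = 293.7 MPa.

σ ≈ 294 MPa (tensile)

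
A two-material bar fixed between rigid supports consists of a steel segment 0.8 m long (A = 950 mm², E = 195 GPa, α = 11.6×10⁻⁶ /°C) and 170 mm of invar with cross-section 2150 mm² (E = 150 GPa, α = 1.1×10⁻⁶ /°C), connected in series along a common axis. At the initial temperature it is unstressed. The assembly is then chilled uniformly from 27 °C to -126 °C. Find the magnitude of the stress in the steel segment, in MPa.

σ ≈ 315 MPa (tensile)

With the walls removed the bar would change length by δ_free = Σ αᵢΔT Lᵢ = 11.6×10⁻⁶×153×800 + 1.1×10⁻⁶×153×170 = 1.448 mm.
The walls prevent any net length change, so an axial force P (same in every segment) develops. Compatibility: P · Σ Lᵢ/(AᵢEᵢ) = δ_free.
The series flexibility is Σ Lᵢ/(AᵢEᵢ) = 800/(950×195×10³) + 170/(2150×150×10³) = 4.846×10⁻⁶ mm/N.
Hence P = δ_free / Σ(L/AE) = 1.448/4.846×10⁻⁶ = 298.9 kN (tensile).
σ_{steel} = P / A = 298900 / 950 = 314.7 MPa.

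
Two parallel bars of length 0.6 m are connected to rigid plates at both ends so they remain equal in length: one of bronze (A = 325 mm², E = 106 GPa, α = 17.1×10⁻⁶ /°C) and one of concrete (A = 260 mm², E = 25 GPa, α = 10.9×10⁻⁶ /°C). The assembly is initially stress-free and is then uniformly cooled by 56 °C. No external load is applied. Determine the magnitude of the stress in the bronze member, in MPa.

σ ≈ 5.84 MPa (tensile)

The bronze has the larger α, so on cooling it would change length more than the concrete if both were free. The rigid plates force a common final length, so the bronze is put into tension and the concrete into compression, with equal and opposite forces P (no external load).
Setting the final lengths equal and cancelling L: (α₁ − α₂)ΔT = P/(A₁E₁) + P/(A₂E₂).
|α₁ − α₂|·ΔT = 6.2×10⁻⁶ × 56 = 0.0003472.
1/(A₁E₁) + 1/(A₂E₂) = 1/(325×106×10³) + 1/(260×25×10³) = 1.829×10⁻⁷ N⁻¹.
So P = 0.0003472 / 1.829×10⁻⁷ = 1.899 kN.
σ_{bronze} = P/A₁ = 1899/325 = 5.842 MPa, tensile.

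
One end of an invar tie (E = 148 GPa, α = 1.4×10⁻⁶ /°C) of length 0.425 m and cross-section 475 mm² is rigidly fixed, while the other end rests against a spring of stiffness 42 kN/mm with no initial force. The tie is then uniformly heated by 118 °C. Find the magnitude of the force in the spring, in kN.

The unrestrained thermal change is αΔT L = 1.4×10⁻⁶ × 118 × 425 = 0.07021 mm.
With a force P in the spring, the elastic change of the tie is PL/(AE) and that of the spring is P/k; compatibility requires their sum to equal δ_free.
P [ L/(AE) + 1/k ] = δ_free → P [ 425/(475×148×10³) + 1/(42×10³) ] = 0.07021.
P = 0.07021 / 2.986×10⁻⁵ = 2352 N.

P ≈ 2.35 kN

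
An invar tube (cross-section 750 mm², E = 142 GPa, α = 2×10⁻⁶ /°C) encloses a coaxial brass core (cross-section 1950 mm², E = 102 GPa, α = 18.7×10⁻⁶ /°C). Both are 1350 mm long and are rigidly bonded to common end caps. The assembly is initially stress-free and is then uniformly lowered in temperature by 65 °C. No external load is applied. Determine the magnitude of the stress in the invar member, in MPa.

Equilibrium of a rigid end plate with no external load gives equal and opposite internal forces ±P in the two members. Since α_{brass} > α_{invar}, cooling drives the brass into tension and the invar into compression.
Equating the net (thermal + elastic) strains gives |α₁ − α₂|·ΔT = P·[1/(A₁E₁) + 1/(A₂E₂)].
|α₁ − α₂|·ΔT = 16.7×10⁻⁶ × 65 = 0.001085.
1/(A₁E₁) + 1/(A₂E₂) = 1/(750×142×10³) + 1/(1950×102×10³) = 1.442×10⁻⁸ N⁻¹.
So P = 0.001085 / 1.442×10⁻⁸ = 75.29 kN.
σ_{invar} = P/A₁ = 75290/750 = 100.4 MPa, compressive.

σ ≈ 100 MPa (compressive)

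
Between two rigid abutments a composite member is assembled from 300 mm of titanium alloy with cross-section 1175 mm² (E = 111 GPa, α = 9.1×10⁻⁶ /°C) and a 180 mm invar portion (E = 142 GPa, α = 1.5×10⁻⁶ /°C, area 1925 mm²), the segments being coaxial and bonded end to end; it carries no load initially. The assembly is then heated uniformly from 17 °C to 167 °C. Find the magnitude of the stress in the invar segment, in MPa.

If the supports were absent, the total length change would be Σ αᵢΔT Lᵢ = 9.1×10⁻⁶×150×300 + 1.5×10⁻⁶×150×180 = 0.45 mm.
Since the ends are fixed, an axial force P builds up, equal in every segment, with P · Σ Lᵢ/(AᵢEᵢ) = δ_free.
The series flexibility is Σ Lᵢ/(AᵢEᵢ) = 300/(1175×111×10³) + 180/(1925×142×10³) = 2.959×10⁻⁶ mm/N.
P = 0.45 / 2.959×10⁻⁶ = 152100 N = 152.1 kN, compressive.
σ_{invar} = P / A = 152100 / 1925 = 79.01 MPa.

σ ≈ 79 MPa (compressive)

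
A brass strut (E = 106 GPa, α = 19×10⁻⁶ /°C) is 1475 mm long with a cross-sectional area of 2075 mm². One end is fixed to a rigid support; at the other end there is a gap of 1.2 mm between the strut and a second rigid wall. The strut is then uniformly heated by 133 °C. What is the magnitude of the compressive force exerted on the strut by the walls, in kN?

If the wall were absent the strut would grow by αΔT L = 19×10⁻⁶ × 133 × 1475 = 3.727 mm.
This exceeds the 1.2 mm gap, so the wall pushes back. The portion of expansion that must be recovered elastically is δ_free − gap = 3.727 − 1.2 = 2.527 mm.
That suppressed elongation corresponds to σ = E·Δ/L = 106×10³ × 2.527/1475 = 181.6 MPa.
Force on the wall = σA = 181.6 × 2075 mm² = 376.9 kN.

P ≈ 377 kN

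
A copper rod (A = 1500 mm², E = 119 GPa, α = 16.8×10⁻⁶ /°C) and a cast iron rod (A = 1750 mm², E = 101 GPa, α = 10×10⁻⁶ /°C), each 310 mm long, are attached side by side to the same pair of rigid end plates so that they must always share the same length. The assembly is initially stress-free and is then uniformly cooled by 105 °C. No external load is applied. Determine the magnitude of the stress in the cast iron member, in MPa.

The copper has the larger α, so on cooling it would change length more than the cast iron if both were free. The rigid plates force a common final length, so the copper is put into tension and the cast iron into compression, with equal and opposite forces P (no external load).
Equating the net (thermal + elastic) strains gives |α₁ − α₂|·ΔT = P·[1/(A₁E₁) + 1/(A₂E₂)].
|α₁ − α₂|·ΔT = 6.8×10⁻⁶ × 105 = 0.000714.
1/(A₁E₁) + 1/(A₂E₂) = 1/(1500×119×10³) + 1/(1750×101×10³) = 1.126×10⁻⁸ N⁻¹.
P = 0.000714 / 1.126×10⁻⁸ = 63410 N = 63.41 kN.
σ_{cast iron} = P/A₂ = 63410/1750 = 36.23 MPa, compressive.

σ ≈ 36.2 MPa (compressive)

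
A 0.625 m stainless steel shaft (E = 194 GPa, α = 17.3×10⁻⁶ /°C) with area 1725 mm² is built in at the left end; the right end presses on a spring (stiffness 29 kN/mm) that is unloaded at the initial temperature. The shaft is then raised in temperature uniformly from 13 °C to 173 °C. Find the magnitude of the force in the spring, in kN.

If the spring were absent the shaft would lengthen by αΔT L = 17.3×10⁻⁶ × 160 × 625 = 1.73 mm.
With a force P in the spring, the elastic change of the shaft is PL/(AE) and that of the spring is P/k; compatibility requires their sum to equal δ_free.
P [ L/(AE) + 1/k ] = δ_free → P [ 625/(1725×194×10³) + 1/(29×10³) ] = 1.73.
P = 1.73 / 3.635×10⁻⁵ = 47590 N.

P ≈ 47.6 kN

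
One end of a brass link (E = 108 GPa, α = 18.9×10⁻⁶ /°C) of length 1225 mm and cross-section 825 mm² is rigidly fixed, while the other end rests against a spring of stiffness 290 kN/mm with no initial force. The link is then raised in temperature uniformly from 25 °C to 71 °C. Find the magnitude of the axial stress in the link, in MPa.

σ ≈ 75.1 MPa (compressive)

Free thermal expansion: δ_free = αΔT L = 18.9×10⁻⁶ × 46 × 1225 = 1.065 mm.
With a force P in the spring, the elastic change of the link is PL/(AE) and that of the spring is P/k; compatibility requires their sum to equal δ_free.
So P = δ_free / [L/(AE) + 1/k] = 1.065 / [ 1225/(825×108×10³) + 1/(290×10³) ].
P = 1.065 / 1.72×10⁻⁵ = 61930 N.
σ = P/A = 61930/825 = 75.07 MPa.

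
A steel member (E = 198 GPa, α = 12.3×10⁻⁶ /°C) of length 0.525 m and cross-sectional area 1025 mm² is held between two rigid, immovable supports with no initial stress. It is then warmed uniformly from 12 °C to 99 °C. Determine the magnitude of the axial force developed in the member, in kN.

With zero net strain, σ = E·αΔT = 198 GPa × 12.3×10⁻⁶ × 87 = 211.9 MPa.
P = AEαΔT = 1025 × 198×10³ × 12.3×10⁻⁶ × 87 = 217.2 kN (compressive).

P ≈ 217 kN (compressive)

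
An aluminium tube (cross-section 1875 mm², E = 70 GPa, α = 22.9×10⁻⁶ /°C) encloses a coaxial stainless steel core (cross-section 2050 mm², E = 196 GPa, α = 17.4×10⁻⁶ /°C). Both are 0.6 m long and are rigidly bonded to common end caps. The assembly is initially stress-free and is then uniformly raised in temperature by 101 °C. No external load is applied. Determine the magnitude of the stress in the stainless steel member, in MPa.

The aluminium has the larger α, so on heating it would change length more than the stainless steel if both were free. The rigid plates force a common final length, so the aluminium is put into compression and the stainless steel into tension, with equal and opposite forces P (no external load).
Equating the net (thermal + elastic) strains gives |α₁ − α₂|·ΔT = P·[1/(A₁E₁) + 1/(A₂E₂)].
|α₁ − α₂|·ΔT = 5.5×10⁻⁶ × 101 = 0.0005555.
1/(A₁E₁) + 1/(A₂E₂) = 1/(1875×70×10³) + 1/(2050×196×10³) = 1.011×10⁻⁸ N⁻¹.
P = 0.0005555 / 1.011×10⁻⁸ = 54960 N = 54.96 kN.
σ_{stainless steel} = P/A₂ = 54960/2050 = 26.81 MPa, tensile.

σ ≈ 26.8 MPa (tensile)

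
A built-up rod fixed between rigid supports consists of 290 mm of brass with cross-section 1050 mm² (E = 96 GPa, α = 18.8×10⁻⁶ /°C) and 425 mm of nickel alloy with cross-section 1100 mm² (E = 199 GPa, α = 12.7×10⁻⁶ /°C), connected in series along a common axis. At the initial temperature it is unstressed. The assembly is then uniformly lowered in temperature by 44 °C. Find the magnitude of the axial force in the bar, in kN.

Free thermal contraction of the whole bar: Σ αᵢΔT Lᵢ = 18.8×10⁻⁶×44×290 + 12.7×10⁻⁶×44×425 = 0.4774 mm.
The rigid supports impose zero overall length change; the single axial force P common to all segments must satisfy P Σ Lᵢ/(AᵢEᵢ) = δ_free.
Σ Lᵢ/(AᵢEᵢ) = 290/(1050×96×10³) + 425/(1100×199×10³) = 4.819×10⁻⁶ mm/N.
Hence P = δ_free / Σ(L/AE) = 0.4774/4.819×10⁻⁶ = 99.07 kN (tensile).

P ≈ 99.1 kN (tensile)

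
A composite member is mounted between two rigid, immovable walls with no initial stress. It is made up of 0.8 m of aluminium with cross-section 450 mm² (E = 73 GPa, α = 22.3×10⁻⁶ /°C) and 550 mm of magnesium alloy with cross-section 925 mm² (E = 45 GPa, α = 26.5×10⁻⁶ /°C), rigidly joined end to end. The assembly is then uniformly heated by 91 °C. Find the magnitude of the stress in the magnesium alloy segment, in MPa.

Free thermal expansion of the whole bar: Σ αᵢΔT Lᵢ = 22.3×10⁻⁶×91×800 + 26.5×10⁻⁶×91×550 = 2.95 mm.
Since the ends are fixed, an axial force P builds up, equal in every segment, with P · Σ Lᵢ/(AᵢEᵢ) = δ_free.
The series flexibility is Σ Lᵢ/(AᵢEᵢ) = 800/(450×73×10³) + 550/(925×45×10³) = 3.757×10⁻⁵ mm/N.
Hence P = δ_free / Σ(L/AE) = 2.95/3.757×10⁻⁵ = 78.52 kN (compressive).
σ_{magnesium alloy} = P / A = 78520 / 925 = 84.89 MPa.

σ ≈ 84.9 MPa (compressive)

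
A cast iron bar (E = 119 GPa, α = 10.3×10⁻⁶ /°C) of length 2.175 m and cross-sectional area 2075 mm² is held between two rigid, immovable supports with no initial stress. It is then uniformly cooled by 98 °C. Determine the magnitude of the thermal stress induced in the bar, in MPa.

σ ≈ 120 MPa (tensile)

With length fixed, the mechanical strain must cancel the thermal strain αΔT = 10.3×10⁻⁶ × 98 = 1009.4×10⁻⁶.
Hence σ = E·αΔT = 119×10³ × 1009.4×10⁻⁶ = 120.1 MPa, tensile.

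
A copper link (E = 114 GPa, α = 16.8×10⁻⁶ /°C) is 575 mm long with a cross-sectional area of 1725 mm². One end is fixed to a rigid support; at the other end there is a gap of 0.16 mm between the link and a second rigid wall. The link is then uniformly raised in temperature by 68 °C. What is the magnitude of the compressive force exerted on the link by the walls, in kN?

If the wall were absent the link would grow by αΔT L = 16.8×10⁻⁶ × 68 × 575 = 0.6569 mm.
The gap closes (δ_free > 0.16 mm) and the wall then resists a further 0.6569 − 0.16 = 0.4969 mm of expansion.
That suppressed elongation corresponds to σ = E·Δ/L = 114×10³ × 0.4969/575 = 98.51 MPa.
Force on the wall = σA = 98.51 × 1725 mm² = 169.9 kN.

P ≈ 170 kN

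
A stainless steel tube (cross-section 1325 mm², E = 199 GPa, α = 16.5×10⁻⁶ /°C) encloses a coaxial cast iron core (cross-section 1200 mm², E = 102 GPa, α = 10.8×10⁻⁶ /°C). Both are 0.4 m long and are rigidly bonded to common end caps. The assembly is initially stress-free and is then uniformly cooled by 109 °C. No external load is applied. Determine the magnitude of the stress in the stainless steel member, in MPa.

σ ≈ 39.2 MPa (tensile)

Equilibrium of a rigid end plate with no external load gives equal and opposite internal forces ±P in the two members. Since α_{stainless steel} > α_{cast iron}, cooling drives the stainless steel into tension and the cast iron into compression.
Equating the net (thermal + elastic) strains gives |α₁ − α₂|·ΔT = P·[1/(A₁E₁) + 1/(A₂E₂)].
|α₁ − α₂|·ΔT = 5.7×10⁻⁶ × 109 = 0.0006213.
1/(A₁E₁) + 1/(A₂E₂) = 1/(1325×199×10³) + 1/(1200×102×10³) = 1.196×10⁻⁸ N⁻¹.
So P = 0.0006213 / 1.196×10⁻⁸ = 51.94 kN.
σ_{stainless steel} = P/A₁ = 51940/1325 = 39.2 MPa, tensile.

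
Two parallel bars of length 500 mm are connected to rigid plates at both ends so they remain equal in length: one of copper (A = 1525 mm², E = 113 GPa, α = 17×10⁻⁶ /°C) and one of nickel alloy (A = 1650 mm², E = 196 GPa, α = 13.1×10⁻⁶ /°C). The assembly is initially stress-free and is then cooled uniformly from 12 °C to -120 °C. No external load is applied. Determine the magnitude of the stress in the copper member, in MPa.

Equilibrium of a rigid end plate with no external load gives equal and opposite internal forces ±P in the two members. Since α_{copper} > α_{nickel alloy}, cooling drives the copper into tension and the nickel alloy into compression.
Setting the final lengths equal and cancelling L: (α₁ − α₂)ΔT = P/(A₁E₁) + P/(A₂E₂).
|α₁ − α₂|·ΔT = 3.9×10⁻⁶ × 132 = 0.0005148.
1/(A₁E₁) + 1/(A₂E₂) = 1/(1525×113×10³) + 1/(1650×196×10³) = 8.895×10⁻⁹ N⁻¹.
So P = 0.0005148 / 8.895×10⁻⁹ = 57.87 kN.
σ_{copper} = P/A₁ = 57870/1525 = 37.95 MPa, tensile.

σ ≈ 38 MPa (tensile)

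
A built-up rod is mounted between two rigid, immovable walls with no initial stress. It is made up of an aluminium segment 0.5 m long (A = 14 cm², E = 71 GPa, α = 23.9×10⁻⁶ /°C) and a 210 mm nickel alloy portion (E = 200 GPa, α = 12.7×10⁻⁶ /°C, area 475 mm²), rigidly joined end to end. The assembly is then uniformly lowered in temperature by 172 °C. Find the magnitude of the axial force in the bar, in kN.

If the supports were absent, the total length change would be Σ αᵢΔT Lᵢ = 23.9×10⁻⁶×172×500 + 12.7×10⁻⁶×172×210 = 2.514 mm.
Since the ends are fixed, an axial force P builds up, equal in every segment, with P · Σ Lᵢ/(AᵢEᵢ) = δ_free.
Σ Lᵢ/(AᵢEᵢ) = 500/(1400×71×10³) + 210/(475×200×10³) = 7.241×10⁻⁶ mm/N.
So P = 2.514 / 7.241×10⁻⁶ = 347.2 kN, tensile.

P ≈ 347 kN (tensile)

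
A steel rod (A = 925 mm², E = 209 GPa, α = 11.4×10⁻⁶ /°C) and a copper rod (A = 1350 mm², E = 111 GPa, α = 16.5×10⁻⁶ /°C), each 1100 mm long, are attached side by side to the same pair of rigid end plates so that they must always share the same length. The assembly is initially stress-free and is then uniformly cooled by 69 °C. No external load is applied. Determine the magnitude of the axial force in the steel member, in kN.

Both members must finish at the same length. With the larger α, the copper tends to over-contract; the plates restrain it, putting the copper in tension and the steel in compression. With no external load the two internal forces are equal and opposite, magnitude P.
Equating the net (thermal + elastic) strains gives |α₁ − α₂|·ΔT = P·[1/(A₁E₁) + 1/(A₂E₂)].
|α₁ − α₂|·ΔT = 5.1×10⁻⁶ × 69 = 0.0003519.
1/(A₁E₁) + 1/(A₂E₂) = 1/(925×209×10³) + 1/(1350×111×10³) = 1.185×10⁻⁸ N⁻¹.
So P = 0.0003519 / 1.185×10⁻⁸ = 29.71 kN.

P ≈ 29.7 kN (compressive in the steel)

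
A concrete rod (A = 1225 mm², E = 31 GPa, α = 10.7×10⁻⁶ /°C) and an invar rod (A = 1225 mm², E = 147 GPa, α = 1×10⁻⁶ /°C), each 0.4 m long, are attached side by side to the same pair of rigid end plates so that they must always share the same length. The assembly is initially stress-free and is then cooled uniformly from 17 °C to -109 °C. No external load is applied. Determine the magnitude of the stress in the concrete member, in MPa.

σ ≈ 31.3 MPa (tensile)

The concrete has the larger α, so on cooling it would change length more than the invar if both were free. The rigid plates force a common final length, so the concrete is put into tension and the invar into compression, with equal and opposite forces P (no external load).
Equating the net (thermal + elastic) strains gives |α₁ − α₂|·ΔT = P·[1/(A₁E₁) + 1/(A₂E₂)].
|α₁ − α₂|·ΔT = 9.7×10⁻⁶ × 126 = 0.001222.
1/(A₁E₁) + 1/(A₂E₂) = 1/(1225×31×10³) + 1/(1225×147×10³) = 3.189×10⁻⁸ N⁻¹.
P = 0.001222 / 3.189×10⁻⁸ = 38330 N = 38.33 kN.
σ_{concrete} = P/A₁ = 38330/1225 = 31.29 MPa, tensile.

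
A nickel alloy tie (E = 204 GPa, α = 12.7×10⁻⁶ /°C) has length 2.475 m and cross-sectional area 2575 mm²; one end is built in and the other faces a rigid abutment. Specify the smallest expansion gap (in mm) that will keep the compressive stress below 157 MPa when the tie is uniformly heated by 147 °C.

g ≈ 2.72 mm

Free expansion if unrestrained: δ_free = αΔT L = 12.7×10⁻⁶ × 147 × 2475 = 4.621 mm.
At the allowable stress the elastic shortening the wall may impose is σL/E = 157 × 2475 / (204×10³) = 1.905 mm.
So the gap has to take up the difference, g_min = δ_free − σL/E = 4.621 − 1.905 = 2.716 mm.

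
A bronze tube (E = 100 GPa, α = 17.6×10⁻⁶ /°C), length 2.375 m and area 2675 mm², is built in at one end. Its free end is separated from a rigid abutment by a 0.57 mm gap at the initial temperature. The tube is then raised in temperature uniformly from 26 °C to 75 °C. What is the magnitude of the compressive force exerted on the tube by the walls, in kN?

P ≈ 166 kN

If the wall were absent the tube would grow by αΔT L = 17.6×10⁻⁶ × 49 × 2375 = 2.048 mm.
This exceeds the 0.57 mm gap, so the wall pushes back. The portion of expansion that must be recovered elastically is δ_free − gap = 2.048 − 0.57 = 1.478 mm.
So σ = E(δ_free − g)/L = 100×10³ × 1.478/2375 = 62.24 MPa.
Force on the wall = σA = 62.24 × 2675 mm² = 166.5 kN.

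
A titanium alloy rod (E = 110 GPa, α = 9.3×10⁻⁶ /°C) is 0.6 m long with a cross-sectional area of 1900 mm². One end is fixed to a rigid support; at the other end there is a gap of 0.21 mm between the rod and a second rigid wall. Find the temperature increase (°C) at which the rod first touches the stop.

Contact occurs when the free expansion equals the gap: αΔT L = 0.21 mm.
So ΔT = g/(αL) = 0.21/(9.3×10⁻⁶ × 600) = 37.63 °C.

ΔT ≈ 37.6 °C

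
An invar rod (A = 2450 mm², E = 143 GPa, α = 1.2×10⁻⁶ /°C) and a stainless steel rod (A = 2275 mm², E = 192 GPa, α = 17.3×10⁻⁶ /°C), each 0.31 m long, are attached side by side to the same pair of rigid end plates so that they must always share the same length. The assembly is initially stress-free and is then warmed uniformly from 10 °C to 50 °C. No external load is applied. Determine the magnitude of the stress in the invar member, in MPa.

σ ≈ 51.1 MPa (tensile)

Equilibrium of a rigid end plate with no external load gives equal and opposite internal forces ±P in the two members. Since α_{stainless steel} > α_{invar}, heating drives the stainless steel into compression and the invar into tension.
Setting the final lengths equal and cancelling L: (α₁ − α₂)ΔT = P/(A₁E₁) + P/(A₂E₂).
|α₁ − α₂|·ΔT = 16.1×10⁻⁶ × 40 = 0.000644.
1/(A₁E₁) + 1/(A₂E₂) = 1/(2450×143×10³) + 1/(2275×192×10³) = 5.144×10⁻⁹ N⁻¹.
So P = 0.000644 / 5.144×10⁻⁹ = 125.2 kN.
σ_{invar} = P/A₁ = 125200/2450 = 51.1 MPa, tensile.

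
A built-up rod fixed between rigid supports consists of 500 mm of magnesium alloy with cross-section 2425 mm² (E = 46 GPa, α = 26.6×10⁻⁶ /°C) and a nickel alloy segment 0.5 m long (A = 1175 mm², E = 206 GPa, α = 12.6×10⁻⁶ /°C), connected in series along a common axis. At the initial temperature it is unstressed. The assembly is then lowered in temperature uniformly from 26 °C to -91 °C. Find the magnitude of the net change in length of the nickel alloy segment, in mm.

With the walls removed the bar would change length by δ_free = Σ αᵢΔT Lᵢ = 26.6×10⁻⁶×117×500 + 12.6×10⁻⁶×117×500 = 2.293 mm.
The walls prevent any net length change, so an axial force P (same in every segment) develops. Compatibility: P · Σ Lᵢ/(AᵢEᵢ) = δ_free.
The series flexibility is Σ Lᵢ/(AᵢEᵢ) = 500/(2425×46×10³) + 500/(1175×206×10³) = 6.548×10⁻⁶ mm/N.
P = 2.293 / 6.548×10⁻⁶ = 350200 N = 350.2 kN, tensile.
For the nickel alloy segment, free thermal change = 12.6×10⁻⁶×117×500 = 0.7371 mm and elastic change from P = 350200×500/(1175×206×10³) = 0.7234 mm; these oppose, so the net change is 0.0137 mm (segment shortens).

|ΔL| ≈ 0.0137 mm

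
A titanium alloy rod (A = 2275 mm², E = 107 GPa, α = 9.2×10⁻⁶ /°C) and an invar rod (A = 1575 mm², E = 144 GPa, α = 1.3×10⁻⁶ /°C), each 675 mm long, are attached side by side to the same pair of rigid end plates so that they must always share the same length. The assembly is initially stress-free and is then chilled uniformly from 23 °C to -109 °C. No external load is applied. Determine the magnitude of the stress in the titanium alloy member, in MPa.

σ ≈ 53.8 MPa (tensile)

Equilibrium of a rigid end plate with no external load gives equal and opposite internal forces ±P in the two members. Since α_{titanium alloy} > α_{invar}, cooling drives the titanium alloy into tension and the invar into compression.
Compatibility of the two members (thermal + elastic change equal): (α₁ − α₂)ΔT = P·[1/(A₁E₁) + 1/(A₂E₂)].
|α₁ − α₂|·ΔT = 7.9×10⁻⁶ × 132 = 0.001043.
1/(A₁E₁) + 1/(A₂E₂) = 1/(2275×107×10³) + 1/(1575×144×10³) = 8.517×10⁻⁹ N⁻¹.
So P = 0.001043 / 8.517×10⁻⁹ = 122.4 kN.
σ_{titanium alloy} = P/A₁ = 122400/2275 = 53.82 MPa, tensile.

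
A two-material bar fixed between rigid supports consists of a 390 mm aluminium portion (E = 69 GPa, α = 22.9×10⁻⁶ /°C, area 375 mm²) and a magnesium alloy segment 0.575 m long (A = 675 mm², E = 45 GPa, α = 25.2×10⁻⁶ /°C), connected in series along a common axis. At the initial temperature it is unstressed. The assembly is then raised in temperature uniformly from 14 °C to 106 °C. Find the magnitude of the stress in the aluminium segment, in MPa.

σ ≈ 169 MPa (compressive)

Free thermal expansion of the whole bar: Σ αᵢΔT Lᵢ = 22.9×10⁻⁶×92×390 + 25.2×10⁻⁶×92×575 = 2.155 mm.
The walls prevent any net length change, so an axial force P (same in every segment) develops. Compatibility: P · Σ Lᵢ/(AᵢEᵢ) = δ_free.
Σ Lᵢ/(AᵢEᵢ) = 390/(375×69×10³) + 575/(675×45×10³) = 3.4×10⁻⁵ mm/N.
Hence P = δ_free / Σ(L/AE) = 2.155/3.4×10⁻⁵ = 63.37 kN (compressive).
σ_{aluminium} = P / A = 63370 / 375 = 169 MPa.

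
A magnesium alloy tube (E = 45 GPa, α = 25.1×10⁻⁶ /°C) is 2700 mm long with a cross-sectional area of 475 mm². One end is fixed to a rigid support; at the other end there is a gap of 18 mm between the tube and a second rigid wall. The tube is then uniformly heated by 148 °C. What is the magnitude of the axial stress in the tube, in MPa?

If the wall were absent the tube would grow by αΔT L = 25.1×10⁻⁶ × 148 × 2700 = 10.03 mm.
This is smaller than the 18 mm clearance, so the tube expands freely without reaching the stop — the stress is zero.

σ ≈ 0 MPa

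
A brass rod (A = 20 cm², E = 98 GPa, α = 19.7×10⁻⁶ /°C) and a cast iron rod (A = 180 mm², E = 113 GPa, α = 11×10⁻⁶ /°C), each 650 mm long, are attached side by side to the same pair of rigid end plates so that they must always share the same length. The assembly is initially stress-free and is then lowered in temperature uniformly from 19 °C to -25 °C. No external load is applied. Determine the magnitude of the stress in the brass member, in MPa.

Both members must finish at the same length. With the larger α, the brass tends to over-contract; the plates restrain it, putting the brass in tension and the cast iron in compression. With no external load the two internal forces are equal and opposite, magnitude P.
Compatibility of the two members (thermal + elastic change equal): (α₁ − α₂)ΔT = P·[1/(A₁E₁) + 1/(A₂E₂)].
|α₁ − α₂|·ΔT = 8.7×10⁻⁶ × 44 = 0.0003828.
1/(A₁E₁) + 1/(A₂E₂) = 1/(2000×98×10³) + 1/(180×113×10³) = 5.427×10⁻⁸ N⁻¹.
So P = 0.0003828 / 5.427×10⁻⁸ = 7.054 kN.
σ_{brass} = P/A₁ = 7054/2000 = 3.527 MPa, tensile.

σ ≈ 3.53 MPa (tensile)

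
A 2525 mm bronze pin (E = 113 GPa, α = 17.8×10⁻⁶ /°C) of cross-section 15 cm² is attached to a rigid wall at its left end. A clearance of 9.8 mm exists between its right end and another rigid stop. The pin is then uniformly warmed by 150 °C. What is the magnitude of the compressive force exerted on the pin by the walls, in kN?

Unrestrained expansion: δ_free = αΔT L = 17.8×10⁻⁶ × 150 × 2525 = 6.742 mm.
This is smaller than the 9.8 mm clearance, so the pin expands freely without reaching the stop — the stress is zero.

P ≈ 0 kN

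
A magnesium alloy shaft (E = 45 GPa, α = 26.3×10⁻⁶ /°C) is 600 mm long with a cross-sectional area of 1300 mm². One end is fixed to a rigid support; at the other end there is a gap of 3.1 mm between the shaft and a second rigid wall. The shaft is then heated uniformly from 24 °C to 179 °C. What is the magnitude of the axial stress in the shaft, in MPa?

σ ≈ 0 MPa

Free thermal elongation = αΔT L = 26.3×10⁻⁶ × 155 × 600 = 2.446 mm.
Since δ_free = 2.45 mm is less than the 3.1 mm gap, the shaft never touches the wall. No axial force develops.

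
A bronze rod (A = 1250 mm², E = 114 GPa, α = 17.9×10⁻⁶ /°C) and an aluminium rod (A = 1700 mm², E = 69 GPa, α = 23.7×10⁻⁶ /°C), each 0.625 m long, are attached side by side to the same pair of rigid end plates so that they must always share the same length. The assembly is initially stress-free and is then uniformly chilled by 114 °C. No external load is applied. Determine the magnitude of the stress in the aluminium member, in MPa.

Equilibrium of a rigid end plate with no external load gives equal and opposite internal forces ±P in the two members. Since α_{aluminium} > α_{bronze}, cooling drives the aluminium into tension and the bronze into compression.
Compatibility of the two members (thermal + elastic change equal): (α₁ − α₂)ΔT = P·[1/(A₁E₁) + 1/(A₂E₂)].
|α₁ − α₂|·ΔT = 5.8×10⁻⁶ × 114 = 0.0006612.
1/(A₁E₁) + 1/(A₂E₂) = 1/(1250×114×10³) + 1/(1700×69×10³) = 1.554×10⁻⁸ N⁻¹.
So P = 0.0006612 / 1.554×10⁻⁸ = 42.54 kN.
σ_{aluminium} = P/A₂ = 42540/1700 = 25.02 MPa, tensile.

σ ≈ 25 MPa (tensile)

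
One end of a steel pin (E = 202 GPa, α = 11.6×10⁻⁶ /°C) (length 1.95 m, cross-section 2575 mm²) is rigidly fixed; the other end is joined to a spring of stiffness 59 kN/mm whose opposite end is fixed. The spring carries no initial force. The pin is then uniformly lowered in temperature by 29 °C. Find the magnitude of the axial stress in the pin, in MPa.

σ ≈ 12.3 MPa (tensile)

The unrestrained thermal change is αΔT L = 11.6×10⁻⁶ × 29 × 1950 = 0.656 mm.
With a force P in the spring, the elastic change of the pin is PL/(AE) and that of the spring is P/k; compatibility requires their sum to equal δ_free.
So P = δ_free / [L/(AE) + 1/k] = 0.656 / [ 1950/(2575×202×10³) + 1/(59×10³) ].
P = 0.656 / 2.07×10⁻⁵ = 31690 N.
σ = P/A = 31690/2575 = 12.31 MPa.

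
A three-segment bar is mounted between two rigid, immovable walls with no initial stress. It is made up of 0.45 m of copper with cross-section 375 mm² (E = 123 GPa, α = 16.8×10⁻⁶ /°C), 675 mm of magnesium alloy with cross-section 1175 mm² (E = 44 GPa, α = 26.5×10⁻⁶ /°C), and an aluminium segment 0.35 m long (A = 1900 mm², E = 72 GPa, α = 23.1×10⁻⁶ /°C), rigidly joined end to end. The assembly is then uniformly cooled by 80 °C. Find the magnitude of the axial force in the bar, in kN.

P ≈ 106 kN (tensile)

With the walls removed the bar would change length by δ_free = Σ αᵢΔT Lᵢ = 16.8×10⁻⁶×80×450 + 26.5×10⁻⁶×80×675 + 23.1×10⁻⁶×80×350 = 2.683 mm.
The rigid supports impose zero overall length change; the single axial force P common to all segments must satisfy P Σ Lᵢ/(AᵢEᵢ) = δ_free.
Σ Lᵢ/(AᵢEᵢ) = 450/(375×123×10³) + 675/(1175×44×10³) + 350/(1900×72×10³) = 2.537×10⁻⁵ mm/N.
P = 2.683 / 2.537×10⁻⁵ = 105700 N = 105.7 kN, tensile.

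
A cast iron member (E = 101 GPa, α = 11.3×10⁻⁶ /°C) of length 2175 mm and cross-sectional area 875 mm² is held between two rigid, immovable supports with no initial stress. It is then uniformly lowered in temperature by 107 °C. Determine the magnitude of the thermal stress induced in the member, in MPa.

σ ≈ 122 MPa (tensile)

With length fixed, the mechanical strain must cancel the thermal strain αΔT = 11.3×10⁻⁶ × 107 = 1209.1×10⁻⁶.
The stress required to suppress this strain is σ = Eε = 101×10³ × 1209.1×10⁻⁶ = 122.1 MPa, tensile since the member is trying to contract.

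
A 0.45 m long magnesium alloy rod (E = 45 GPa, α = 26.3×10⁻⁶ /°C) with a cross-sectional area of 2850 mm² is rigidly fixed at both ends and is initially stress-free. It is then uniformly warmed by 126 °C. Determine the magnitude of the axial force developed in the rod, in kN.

With zero net strain, σ = E·αΔT = 45 GPa × 26.3×10⁻⁶ × 126 = 149.1 MPa.
P = AEαΔT = 2850 × 45×10³ × 26.3×10⁻⁶ × 126 = 425 kN (compressive).

P ≈ 425 kN (compressive)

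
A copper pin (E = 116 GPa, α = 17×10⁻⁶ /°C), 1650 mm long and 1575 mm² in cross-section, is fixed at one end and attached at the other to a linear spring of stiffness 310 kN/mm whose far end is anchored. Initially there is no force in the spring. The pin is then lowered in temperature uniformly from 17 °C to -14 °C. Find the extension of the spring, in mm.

If the spring were absent the pin would shorten by αΔT L = 17×10⁻⁶ × 31 × 1650 = 0.8696 mm.
Let P be the tensile force in the spring. The pin extends elastically by PL/(AE) and the spring stretches by P/k; together these equal δ_free.
So P = δ_free / [L/(AE) + 1/k] = 0.8696 / [ 1650/(1575×116×10³) + 1/(310×10³) ].
P = 0.8696 / 1.226×10⁻⁵ = 70940 N.
Spring extension = P/k = 70940/(310×10³) = 0.2288 mm.

δ ≈ 0.229 mm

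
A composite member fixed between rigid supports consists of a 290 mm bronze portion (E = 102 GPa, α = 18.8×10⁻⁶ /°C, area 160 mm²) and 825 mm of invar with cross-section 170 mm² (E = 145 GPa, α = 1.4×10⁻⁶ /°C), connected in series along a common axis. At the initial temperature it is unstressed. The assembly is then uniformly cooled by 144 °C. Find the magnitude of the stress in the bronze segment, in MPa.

Free thermal contraction of the whole bar: Σ αᵢΔT Lᵢ = 18.8×10⁻⁶×144×290 + 1.4×10⁻⁶×144×825 = 0.9514 mm.
Since the ends are fixed, an axial force P builds up, equal in every segment, with P · Σ Lᵢ/(AᵢEᵢ) = δ_free.
Σ Lᵢ/(AᵢEᵢ) = 290/(160×102×10³) + 825/(170×145×10³) = 5.124×10⁻⁵ mm/N.
Hence P = δ_free / Σ(L/AE) = 0.9514/5.124×10⁻⁵ = 18.57 kN (tensile).
σ_{bronze} = P / A = 18570 / 160 = 116.1 MPa.

σ ≈ 116 MPa (tensile)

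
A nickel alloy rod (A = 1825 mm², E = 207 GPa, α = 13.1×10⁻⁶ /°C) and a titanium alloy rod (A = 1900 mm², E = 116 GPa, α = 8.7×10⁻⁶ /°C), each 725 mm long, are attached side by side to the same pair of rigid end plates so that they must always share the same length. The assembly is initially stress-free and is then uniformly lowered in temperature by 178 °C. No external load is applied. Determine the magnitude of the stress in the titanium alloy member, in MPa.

Equilibrium of a rigid end plate with no external load gives equal and opposite internal forces ±P in the two members. Since α_{nickel alloy} > α_{titanium alloy}, cooling drives the nickel alloy into tension and the titanium alloy into compression.
Compatibility of the two members (thermal + elastic change equal): (α₁ − α₂)ΔT = P·[1/(A₁E₁) + 1/(A₂E₂)].
|α₁ − α₂|·ΔT = 4.4×10⁻⁶ × 178 = 0.0007832.
1/(A₁E₁) + 1/(A₂E₂) = 1/(1825×207×10³) + 1/(1900×116×10³) = 7.184×10⁻⁹ N⁻¹.
P = 0.0007832 / 7.184×10⁻⁹ = 109000 N = 109 kN.
σ_{titanium alloy} = P/A₂ = 109000/1900 = 57.38 MPa, compressive.

σ ≈ 57.4 MPa (compressive)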